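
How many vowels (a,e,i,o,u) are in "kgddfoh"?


Input: kgddfoh
Checking each character:
  'k' at position 0: consonant
  'g' at position 1: consonant
  'd' at position 2: consonant
  'd' at position 3: consonant
  'f' at position 4: consonant
  'o' at position 5: vowel (running total: 1)
  'h' at position 6: consonant
Total vowels: 1

1


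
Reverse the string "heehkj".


Input: heehkj
Reading characters right to left:
  Position 5: 'j'
  Position 4: 'k'
  Position 3: 'h'
  Position 2: 'e'
  Position 1: 'e'
  Position 0: 'h'
Reversed: jkheeh

jkheeh


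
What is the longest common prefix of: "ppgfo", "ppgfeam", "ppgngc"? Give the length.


Words: ppgfo, ppgfeam, ppgngc
  Position 0: all 'p' => match
  Position 1: all 'p' => match
  Position 2: all 'g' => match
  Position 3: ('f', 'f', 'n') => mismatch, stop
LCP = "ppg" (length 3)

3


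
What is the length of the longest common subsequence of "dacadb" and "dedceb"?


LCS of "dacadb" and "dedceb"
DP table:
           d    e    d    c    e    b
      0    0    0    0    0    0    0
  d   0    1    1    1    1    1    1
  a   0    1    1    1    1    1    1
  c   0    1    1    1    2    2    2
  a   0    1    1    1    2    2    2
  d   0    1    1    2    2    2    2
  b   0    1    1    2    2    2    3
LCS length = dp[6][6] = 3

3


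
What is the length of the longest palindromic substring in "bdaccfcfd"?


Input: "bdaccfcfd"
Checking substrings for palindromes:
  [4:7] "cfc" (len 3) => palindrome
  [5:8] "fcf" (len 3) => palindrome
  [3:5] "cc" (len 2) => palindrome
Longest palindromic substring: "cfc" with length 3

3


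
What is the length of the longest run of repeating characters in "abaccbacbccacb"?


Input: "abaccbacbccacb"
Scanning for longest run:
  Position 1 ('b'): new char, reset run to 1
  Position 2 ('a'): new char, reset run to 1
  Position 3 ('c'): new char, reset run to 1
  Position 4 ('c'): continues run of 'c', length=2
  Position 5 ('b'): new char, reset run to 1
  Position 6 ('a'): new char, reset run to 1
  Position 7 ('c'): new char, reset run to 1
  Position 8 ('b'): new char, reset run to 1
  Position 9 ('c'): new char, reset run to 1
  Position 10 ('c'): continues run of 'c', length=2
  Position 11 ('a'): new char, reset run to 1
  Position 12 ('c'): new char, reset run to 1
  Position 13 ('b'): new char, reset run to 1
Longest run: 'c' with length 2

2


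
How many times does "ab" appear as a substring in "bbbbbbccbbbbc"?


Searching for "ab" in "bbbbbbccbbbbc"
Scanning each position:
  Position 0: "bb" => no
  Position 1: "bb" => no
  Position 2: "bb" => no
  Position 3: "bb" => no
  Position 4: "bb" => no
  Position 5: "bc" => no
  Position 6: "cc" => no
  Position 7: "cb" => no
  Position 8: "bb" => no
  Position 9: "bb" => no
  Position 10: "bb" => no
  Position 11: "bc" => no
Total occurrences: 0

0


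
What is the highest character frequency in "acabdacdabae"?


Input: acabdacdabae
Character counts:
  'a': 5
  'b': 2
  'c': 2
  'd': 2
  'e': 1
Maximum frequency: 5

5


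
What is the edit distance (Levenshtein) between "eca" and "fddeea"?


Computing edit distance: "eca" -> "fddeea"
DP table:
           f    d    d    e    e    a
      0    1    2    3    4    5    6
  e   1    1    2    3    3    4    5
  c   2    2    2    3    4    4    5
  a   3    3    3    3    4    5    4
Edit distance = dp[3][6] = 4

4


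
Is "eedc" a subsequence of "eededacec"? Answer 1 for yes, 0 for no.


Check if "eedc" is a subsequence of "eededacec"
Greedy scan:
  Position 0 ('e'): matches sub[0] = 'e'
  Position 1 ('e'): matches sub[1] = 'e'
  Position 2 ('d'): matches sub[2] = 'd'
  Position 3 ('e'): no match needed
  Position 4 ('d'): no match needed
  Position 5 ('a'): no match needed
  Position 6 ('c'): matches sub[3] = 'c'
  Position 7 ('e'): no match needed
  Position 8 ('c'): no match needed
All 4 characters matched => is a subsequence

1


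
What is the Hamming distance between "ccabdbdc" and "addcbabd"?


Comparing "ccabdbdc" and "addcbabd" position by position:
  Position 0: 'c' vs 'a' => differ
  Position 1: 'c' vs 'd' => differ
  Position 2: 'a' vs 'd' => differ
  Position 3: 'b' vs 'c' => differ
  Position 4: 'd' vs 'b' => differ
  Position 5: 'b' vs 'a' => differ
  Position 6: 'd' vs 'b' => differ
  Position 7: 'c' vs 'd' => differ
Total differences (Hamming distance): 8

8


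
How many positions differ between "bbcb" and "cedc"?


Comparing "bbcb" and "cedc" position by position:
  Position 0: 'b' vs 'c' => DIFFER
  Position 1: 'b' vs 'e' => DIFFER
  Position 2: 'c' vs 'd' => DIFFER
  Position 3: 'b' vs 'c' => DIFFER
Positions that differ: 4

4


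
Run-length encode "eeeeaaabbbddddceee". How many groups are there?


Input: eeeeaaabbbddddceee
Scanning for consecutive runs:
  Group 1: 'e' x 4 (positions 0-3)
  Group 2: 'a' x 3 (positions 4-6)
  Group 3: 'b' x 3 (positions 7-9)
  Group 4: 'd' x 4 (positions 10-13)
  Group 5: 'c' x 1 (positions 14-14)
  Group 6: 'e' x 3 (positions 15-17)
Total groups: 6

6


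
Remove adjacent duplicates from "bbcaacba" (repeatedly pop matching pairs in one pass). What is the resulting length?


Input: bbcaacba
Stack-based adjacent duplicate removal:
  Read 'b': push. Stack: b
  Read 'b': matches stack top 'b' => pop. Stack: (empty)
  Read 'c': push. Stack: c
  Read 'a': push. Stack: ca
  Read 'a': matches stack top 'a' => pop. Stack: c
  Read 'c': matches stack top 'c' => pop. Stack: (empty)
  Read 'b': push. Stack: b
  Read 'a': push. Stack: ba
Final stack: "ba" (length 2)

2


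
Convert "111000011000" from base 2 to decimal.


Input: "111000011000" in base 2
Positional expansion:
  Digit '1' (value 1) x 2^11 = 2048
  Digit '1' (value 1) x 2^10 = 1024
  Digit '1' (value 1) x 2^9 = 512
  Digit '0' (value 0) x 2^8 = 0
  Digit '0' (value 0) x 2^7 = 0
  Digit '0' (value 0) x 2^6 = 0
  Digit '0' (value 0) x 2^5 = 0
  Digit '1' (value 1) x 2^4 = 16
  Digit '1' (value 1) x 2^3 = 8
  Digit '0' (value 0) x 2^2 = 0
  Digit '0' (value 0) x 2^1 = 0
  Digit '0' (value 0) x 2^0 = 0
Sum = 3608

3608


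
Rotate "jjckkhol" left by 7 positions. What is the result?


Input: "jjckkhol", rotate left by 7
First 7 characters: "jjckkho"
Remaining characters: "l"
Concatenate remaining + first: "l" + "jjckkho" = "ljjckkho"

ljjckkho


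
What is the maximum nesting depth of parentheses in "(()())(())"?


Input: "(()())(())"
Tracking depth:
  Position 0 '(': depth becomes 1
  Position 1 '(': depth becomes 2
  Position 2 ')': depth becomes 1
  Position 3 '(': depth becomes 2
  Position 4 ')': depth becomes 1
  Position 5 ')': depth becomes 0
  Position 6 '(': depth becomes 1
  Position 7 '(': depth becomes 2
  Position 8 ')': depth becomes 1
  Position 9 ')': depth becomes 0
Maximum depth reached: 2

2


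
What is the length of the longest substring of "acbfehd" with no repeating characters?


Input: "acbfehd"
Sliding window (track last position of each char):
  Position 0 ('a'): window [0,0] length 1 -- new best
  Position 1 ('c'): window [0,1] length 2 -- new best
  Position 2 ('b'): window [0,2] length 3 -- new best
  Position 3 ('f'): window [0,3] length 4 -- new best
  Position 4 ('e'): window [0,4] length 5 -- new best
  Position 5 ('h'): window [0,5] length 6 -- new best
  Position 6 ('d'): window [0,6] length 7 -- new best
Longest substring with no repeats: "acbfehd" with length 7

7


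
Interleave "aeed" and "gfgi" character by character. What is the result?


Interleaving "aeed" and "gfgi":
  Position 0: 'a' from first, 'g' from second => "ag"
  Position 1: 'e' from first, 'f' from second => "ef"
  Position 2: 'e' from first, 'g' from second => "eg"
  Position 3: 'd' from first, 'i' from second => "di"
Result: agefegdi

agefegdi


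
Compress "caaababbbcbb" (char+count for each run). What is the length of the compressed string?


Input: caaababbbcbb
Runs:
  'c' x 1 => "c1"
  'a' x 3 => "a3"
  'b' x 1 => "b1"
  'a' x 1 => "a1"
  'b' x 3 => "b3"
  'c' x 1 => "c1"
  'b' x 2 => "b2"
Compressed: "c1a3b1a1b3c1b2"
Compressed length: 14

14


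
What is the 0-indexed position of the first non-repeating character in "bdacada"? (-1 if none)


Input: bdacada
Character frequencies:
  'a': 3
  'b': 1
  'c': 1
  'd': 2
Scanning left to right for freq == 1:
  Position 0 ('b'): unique! => answer = 0

0


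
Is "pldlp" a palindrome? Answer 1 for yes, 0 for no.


Input: pldlp
Reversed: pldlp
  Compare pos 0 ('p') with pos 4 ('p'): match
  Compare pos 1 ('l') with pos 3 ('l'): match
Result: palindrome

1


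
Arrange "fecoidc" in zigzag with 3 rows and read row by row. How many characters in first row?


Zigzag "fecoidc" into 3 rows:
Placing characters:
  'f' => row 0
  'e' => row 1
  'c' => row 2
  'o' => row 1
  'i' => row 0
  'd' => row 1
  'c' => row 2
Rows:
  Row 0: "fi"
  Row 1: "eod"
  Row 2: "cc"
First row length: 2

2


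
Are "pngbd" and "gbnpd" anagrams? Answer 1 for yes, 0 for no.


Strings: "pngbd", "gbnpd"
Sorted first:  bdgnp
Sorted second: bdgnp
Sorted forms match => anagrams

1


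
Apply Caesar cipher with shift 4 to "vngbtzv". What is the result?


Caesar cipher: shift "vngbtzv" by 4
  'v' (pos 21) + 4 = pos 25 = 'z'
  'n' (pos 13) + 4 = pos 17 = 'r'
  'g' (pos 6) + 4 = pos 10 = 'k'
  'b' (pos 1) + 4 = pos 5 = 'f'
  't' (pos 19) + 4 = pos 23 = 'x'
  'z' (pos 25) + 4 = pos 3 = 'd'
  'v' (pos 21) + 4 = pos 25 = 'z'
Result: zrkfxdz

zrkfxdz


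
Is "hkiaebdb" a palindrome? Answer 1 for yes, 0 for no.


Input: hkiaebdb
Reversed: bdbeaikh
  Compare pos 0 ('h') with pos 7 ('b'): MISMATCH
  Compare pos 1 ('k') with pos 6 ('d'): MISMATCH
  Compare pos 2 ('i') with pos 5 ('b'): MISMATCH
  Compare pos 3 ('a') with pos 4 ('e'): MISMATCH
Result: not a palindrome

0


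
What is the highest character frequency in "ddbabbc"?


Input: ddbabbc
Character counts:
  'a': 1
  'b': 3
  'c': 1
  'd': 2
Maximum frequency: 3

3


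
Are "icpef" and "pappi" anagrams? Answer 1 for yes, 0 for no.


Strings: "icpef", "pappi"
Sorted first:  cefip
Sorted second: aippp
Differ at position 0: 'c' vs 'a' => not anagrams

0


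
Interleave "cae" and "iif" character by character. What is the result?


Interleaving "cae" and "iif":
  Position 0: 'c' from first, 'i' from second => "ci"
  Position 1: 'a' from first, 'i' from second => "ai"
  Position 2: 'e' from first, 'f' from second => "ef"
Result: ciaief

ciaief


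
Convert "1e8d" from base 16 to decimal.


Input: "1e8d" in base 16
Positional expansion:
  Digit '1' (value 1) x 16^3 = 4096
  Digit 'e' (value 14) x 16^2 = 3584
  Digit '8' (value 8) x 16^1 = 128
  Digit 'd' (value 13) x 16^0 = 13
Sum = 7821

7821


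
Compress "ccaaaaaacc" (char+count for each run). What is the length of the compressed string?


Input: ccaaaaaacc
Runs:
  'c' x 2 => "c2"
  'a' x 6 => "a6"
  'c' x 2 => "c2"
Compressed: "c2a6c2"
Compressed length: 6

6


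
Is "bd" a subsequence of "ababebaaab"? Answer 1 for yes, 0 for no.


Check if "bd" is a subsequence of "ababebaaab"
Greedy scan:
  Position 0 ('a'): no match needed
  Position 1 ('b'): matches sub[0] = 'b'
  Position 2 ('a'): no match needed
  Position 3 ('b'): no match needed
  Position 4 ('e'): no match needed
  Position 5 ('b'): no match needed
  Position 6 ('a'): no match needed
  Position 7 ('a'): no match needed
  Position 8 ('a'): no match needed
  Position 9 ('b'): no match needed
Only matched 1/2 characters => not a subsequence

0


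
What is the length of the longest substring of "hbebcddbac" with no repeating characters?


Input: "hbebcddbac"
Sliding window (track last position of each char):
  Position 0 ('h'): window [0,0] length 1 -- new best
  Position 1 ('b'): window [0,1] length 2 -- new best
  Position 2 ('e'): window [0,2] length 3 -- new best
  Position 3 ('b'): repeat (last at 1), move window start to 2
  Position 3 ('b'): window [2,3] length 2
  Position 4 ('c'): window [2,4] length 3
  Position 5 ('d'): window [2,5] length 4 -- new best
  Position 6 ('d'): repeat (last at 5), move window start to 6
  Position 6 ('d'): window [6,6] length 1
  Position 7 ('b'): window [6,7] length 2
  Position 8 ('a'): window [6,8] length 3
  Position 9 ('c'): window [6,9] length 4
Longest substring with no repeats: "ebcd" with length 4

4


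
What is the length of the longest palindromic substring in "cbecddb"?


Input: "cbecddb"
Checking substrings for palindromes:
  [4:6] "dd" (len 2) => palindrome
Longest palindromic substring: "dd" with length 2

2


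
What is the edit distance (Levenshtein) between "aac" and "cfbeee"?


Computing edit distance: "aac" -> "cfbeee"
DP table:
           c    f    b    e    e    e
      0    1    2    3    4    5    6
  a   1    1    2    3    4    5    6
  a   2    2    2    3    4    5    6
  c   3    2    3    3    4    5    6
Edit distance = dp[3][6] = 6

6


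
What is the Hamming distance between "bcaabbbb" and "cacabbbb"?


Comparing "bcaabbbb" and "cacabbbb" position by position:
  Position 0: 'b' vs 'c' => differ
  Position 1: 'c' vs 'a' => differ
  Position 2: 'a' vs 'c' => differ
  Position 3: 'a' vs 'a' => same
  Position 4: 'b' vs 'b' => same
  Position 5: 'b' vs 'b' => same
  Position 6: 'b' vs 'b' => same
  Position 7: 'b' vs 'b' => same
Total differences (Hamming distance): 3

3


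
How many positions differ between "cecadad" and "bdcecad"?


Comparing "cecadad" and "bdcecad" position by position:
  Position 0: 'c' vs 'b' => DIFFER
  Position 1: 'e' vs 'd' => DIFFER
  Position 2: 'c' vs 'c' => same
  Position 3: 'a' vs 'e' => DIFFER
  Position 4: 'd' vs 'c' => DIFFER
  Position 5: 'a' vs 'a' => same
  Position 6: 'd' vs 'd' => same
Positions that differ: 4

4


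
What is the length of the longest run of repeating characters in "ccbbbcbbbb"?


Input: "ccbbbcbbbb"
Scanning for longest run:
  Position 1 ('c'): continues run of 'c', length=2
  Position 2 ('b'): new char, reset run to 1
  Position 3 ('b'): continues run of 'b', length=2
  Position 4 ('b'): continues run of 'b', length=3
  Position 5 ('c'): new char, reset run to 1
  Position 6 ('b'): new char, reset run to 1
  Position 7 ('b'): continues run of 'b', length=2
  Position 8 ('b'): continues run of 'b', length=3
  Position 9 ('b'): continues run of 'b', length=4
Longest run: 'b' with length 4

4


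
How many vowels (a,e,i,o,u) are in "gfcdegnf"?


Input: gfcdegnf
Checking each character:
  'g' at position 0: consonant
  'f' at position 1: consonant
  'c' at position 2: consonant
  'd' at position 3: consonant
  'e' at position 4: vowel (running total: 1)
  'g' at position 5: consonant
  'n' at position 6: consonant
  'f' at position 7: consonant
Total vowels: 1

1


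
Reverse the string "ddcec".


Input: ddcec
Reading characters right to left:
  Position 4: 'c'
  Position 3: 'e'
  Position 2: 'c'
  Position 1: 'd'
  Position 0: 'd'
Reversed: cecdd

cecdd


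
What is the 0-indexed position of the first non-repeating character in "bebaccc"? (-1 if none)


Input: bebaccc
Character frequencies:
  'a': 1
  'b': 2
  'c': 3
  'e': 1
Scanning left to right for freq == 1:
  Position 0 ('b'): freq=2, skip
  Position 1 ('e'): unique! => answer = 1

1


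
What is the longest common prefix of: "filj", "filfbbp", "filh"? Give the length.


Words: filj, filfbbp, filh
  Position 0: all 'f' => match
  Position 1: all 'i' => match
  Position 2: all 'l' => match
  Position 3: ('j', 'f', 'h') => mismatch, stop
LCP = "fil" (length 3)

3


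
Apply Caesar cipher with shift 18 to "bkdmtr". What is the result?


Caesar cipher: shift "bkdmtr" by 18
  'b' (pos 1) + 18 = pos 19 = 't'
  'k' (pos 10) + 18 = pos 2 = 'c'
  'd' (pos 3) + 18 = pos 21 = 'v'
  'm' (pos 12) + 18 = pos 4 = 'e'
  't' (pos 19) + 18 = pos 11 = 'l'
  'r' (pos 17) + 18 = pos 9 = 'j'
Result: tcvelj

tcvelj


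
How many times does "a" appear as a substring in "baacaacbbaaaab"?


Searching for "a" in "baacaacbbaaaab"
Scanning each position:
  Position 0: "b" => no
  Position 1: "a" => MATCH
  Position 2: "a" => MATCH
  Position 3: "c" => no
  Position 4: "a" => MATCH
  Position 5: "a" => MATCH
  Position 6: "c" => no
  Position 7: "b" => no
  Position 8: "b" => no
  Position 9: "a" => MATCH
  Position 10: "a" => MATCH
  Position 11: "a" => MATCH
  Position 12: "a" => MATCH
  Position 13: "b" => no
Total occurrences: 8

8


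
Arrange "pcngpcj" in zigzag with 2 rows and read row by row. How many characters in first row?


Zigzag "pcngpcj" into 2 rows:
Placing characters:
  'p' => row 0
  'c' => row 1
  'n' => row 0
  'g' => row 1
  'p' => row 0
  'c' => row 1
  'j' => row 0
Rows:
  Row 0: "pnpj"
  Row 1: "cgc"
First row length: 4

4


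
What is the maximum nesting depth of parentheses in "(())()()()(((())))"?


Input: "(())()()()(((())))"
Tracking depth:
  Position 0 '(': depth becomes 1
  Position 1 '(': depth becomes 2
  Position 2 ')': depth becomes 1
  Position 3 ')': depth becomes 0
  Position 4 '(': depth becomes 1
  Position 5 ')': depth becomes 0
  Position 6 '(': depth becomes 1
  Position 7 ')': depth becomes 0
  Position 8 '(': depth becomes 1
  Position 9 ')': depth becomes 0
  Position 10 '(': depth becomes 1
  Position 11 '(': depth becomes 2
  Position 12 '(': depth becomes 3
  Position 13 '(': depth becomes 4
  Position 14 ')': depth becomes 3
  Position 15 ')': depth becomes 2
  Position 16 ')': depth becomes 1
  Position 17 ')': depth becomes 0
Maximum depth reached: 4

4


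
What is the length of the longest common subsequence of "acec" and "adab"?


LCS of "acec" and "adab"
DP table:
           a    d    a    b
      0    0    0    0    0
  a   0    1    1    1    1
  c   0    1    1    1    1
  e   0    1    1    1    1
  c   0    1    1    1    1
LCS length = dp[4][4] = 1

1


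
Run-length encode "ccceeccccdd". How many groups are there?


Input: ccceeccccdd
Scanning for consecutive runs:
  Group 1: 'c' x 3 (positions 0-2)
  Group 2: 'e' x 2 (positions 3-4)
  Group 3: 'c' x 4 (positions 5-8)
  Group 4: 'd' x 2 (positions 9-10)
Total groups: 4

4


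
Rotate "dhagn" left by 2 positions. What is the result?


Input: "dhagn", rotate left by 2
First 2 characters: "dh"
Remaining characters: "agn"
Concatenate remaining + first: "agn" + "dh" = "agndh"

agndh


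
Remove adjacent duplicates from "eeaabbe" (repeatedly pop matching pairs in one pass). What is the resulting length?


Input: eeaabbe
Stack-based adjacent duplicate removal:
  Read 'e': push. Stack: e
  Read 'e': matches stack top 'e' => pop. Stack: (empty)
  Read 'a': push. Stack: a
  Read 'a': matches stack top 'a' => pop. Stack: (empty)
  Read 'b': push. Stack: b
  Read 'b': matches stack top 'b' => pop. Stack: (empty)
  Read 'e': push. Stack: e
Final stack: "e" (length 1)

1


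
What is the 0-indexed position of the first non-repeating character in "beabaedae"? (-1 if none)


Input: beabaedae
Character frequencies:
  'a': 3
  'b': 2
  'd': 1
  'e': 3
Scanning left to right for freq == 1:
  Position 0 ('b'): freq=2, skip
  Position 1 ('e'): freq=3, skip
  Position 2 ('a'): freq=3, skip
  Position 3 ('b'): freq=2, skip
  Position 4 ('a'): freq=3, skip
  Position 5 ('e'): freq=3, skip
  Position 6 ('d'): unique! => answer = 6

6


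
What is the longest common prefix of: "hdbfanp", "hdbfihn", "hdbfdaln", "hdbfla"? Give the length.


Words: hdbfanp, hdbfihn, hdbfdaln, hdbfla
  Position 0: all 'h' => match
  Position 1: all 'd' => match
  Position 2: all 'b' => match
  Position 3: all 'f' => match
  Position 4: ('a', 'i', 'd', 'l') => mismatch, stop
LCP = "hdbf" (length 4)

4


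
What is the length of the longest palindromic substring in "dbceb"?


Input: "dbceb"
Checking substrings for palindromes:
  No multi-char palindromic substrings found
Longest palindromic substring: "d" with length 1

1


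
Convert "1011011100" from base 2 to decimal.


Input: "1011011100" in base 2
Positional expansion:
  Digit '1' (value 1) x 2^9 = 512
  Digit '0' (value 0) x 2^8 = 0
  Digit '1' (value 1) x 2^7 = 128
  Digit '1' (value 1) x 2^6 = 64
  Digit '0' (value 0) x 2^5 = 0
  Digit '1' (value 1) x 2^4 = 16
  Digit '1' (value 1) x 2^3 = 8
  Digit '1' (value 1) x 2^2 = 4
  Digit '0' (value 0) x 2^1 = 0
  Digit '0' (value 0) x 2^0 = 0
Sum = 732

732


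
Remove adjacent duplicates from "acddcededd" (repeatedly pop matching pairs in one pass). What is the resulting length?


Input: acddcededd
Stack-based adjacent duplicate removal:
  Read 'a': push. Stack: a
  Read 'c': push. Stack: ac
  Read 'd': push. Stack: acd
  Read 'd': matches stack top 'd' => pop. Stack: ac
  Read 'c': matches stack top 'c' => pop. Stack: a
  Read 'e': push. Stack: ae
  Read 'd': push. Stack: aed
  Read 'e': push. Stack: aede
  Read 'd': push. Stack: aeded
  Read 'd': matches stack top 'd' => pop. Stack: aede
Final stack: "aede" (length 4)

4


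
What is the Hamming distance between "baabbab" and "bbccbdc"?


Comparing "baabbab" and "bbccbdc" position by position:
  Position 0: 'b' vs 'b' => same
  Position 1: 'a' vs 'b' => differ
  Position 2: 'a' vs 'c' => differ
  Position 3: 'b' vs 'c' => differ
  Position 4: 'b' vs 'b' => same
  Position 5: 'a' vs 'd' => differ
  Position 6: 'b' vs 'c' => differ
Total differences (Hamming distance): 5

5


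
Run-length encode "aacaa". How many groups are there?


Input: aacaa
Scanning for consecutive runs:
  Group 1: 'a' x 2 (positions 0-1)
  Group 2: 'c' x 1 (positions 2-2)
  Group 3: 'a' x 2 (positions 3-4)
Total groups: 3

3


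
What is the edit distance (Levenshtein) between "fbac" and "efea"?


Computing edit distance: "fbac" -> "efea"
DP table:
           e    f    e    a
      0    1    2    3    4
  f   1    1    1    2    3
  b   2    2    2    2    3
  a   3    3    3    3    2
  c   4    4    4    4    3
Edit distance = dp[4][4] = 3

3


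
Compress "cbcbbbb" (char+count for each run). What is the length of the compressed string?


Input: cbcbbbb
Runs:
  'c' x 1 => "c1"
  'b' x 1 => "b1"
  'c' x 1 => "c1"
  'b' x 4 => "b4"
Compressed: "c1b1c1b4"
Compressed length: 8

8


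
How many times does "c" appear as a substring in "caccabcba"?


Searching for "c" in "caccabcba"
Scanning each position:
  Position 0: "c" => MATCH
  Position 1: "a" => no
  Position 2: "c" => MATCH
  Position 3: "c" => MATCH
  Position 4: "a" => no
  Position 5: "b" => no
  Position 6: "c" => MATCH
  Position 7: "b" => no
  Position 8: "a" => no
Total occurrences: 4

4


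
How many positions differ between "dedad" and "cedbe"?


Comparing "dedad" and "cedbe" position by position:
  Position 0: 'd' vs 'c' => DIFFER
  Position 1: 'e' vs 'e' => same
  Position 2: 'd' vs 'd' => same
  Position 3: 'a' vs 'b' => DIFFER
  Position 4: 'd' vs 'e' => DIFFER
Positions that differ: 3

3


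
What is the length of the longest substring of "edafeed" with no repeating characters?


Input: "edafeed"
Sliding window (track last position of each char):
  Position 0 ('e'): window [0,0] length 1 -- new best
  Position 1 ('d'): window [0,1] length 2 -- new best
  Position 2 ('a'): window [0,2] length 3 -- new best
  Position 3 ('f'): window [0,3] length 4 -- new best
  Position 4 ('e'): repeat (last at 0), move window start to 1
  Position 4 ('e'): window [1,4] length 4
  Position 5 ('e'): repeat (last at 4), move window start to 5
  Position 5 ('e'): window [5,5] length 1
  Position 6 ('d'): window [5,6] length 2
Longest substring with no repeats: "edaf" with length 4

4


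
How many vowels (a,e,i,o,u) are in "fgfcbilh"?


Input: fgfcbilh
Checking each character:
  'f' at position 0: consonant
  'g' at position 1: consonant
  'f' at position 2: consonant
  'c' at position 3: consonant
  'b' at position 4: consonant
  'i' at position 5: vowel (running total: 1)
  'l' at position 6: consonant
  'h' at position 7: consonant
Total vowels: 1

1


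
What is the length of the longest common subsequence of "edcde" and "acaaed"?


LCS of "edcde" and "acaaed"
DP table:
           a    c    a    a    e    d
      0    0    0    0    0    0    0
  e   0    0    0    0    0    1    1
  d   0    0    0    0    0    1    2
  c   0    0    1    1    1    1    2
  d   0    0    1    1    1    1    2
  e   0    0    1    1    1    2    2
LCS length = dp[5][6] = 2

2


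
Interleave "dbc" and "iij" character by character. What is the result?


Interleaving "dbc" and "iij":
  Position 0: 'd' from first, 'i' from second => "di"
  Position 1: 'b' from first, 'i' from second => "bi"
  Position 2: 'c' from first, 'j' from second => "cj"
Result: dibicj

dibicj


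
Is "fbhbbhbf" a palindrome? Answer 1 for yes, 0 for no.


Input: fbhbbhbf
Reversed: fbhbbhbf
  Compare pos 0 ('f') with pos 7 ('f'): match
  Compare pos 1 ('b') with pos 6 ('b'): match
  Compare pos 2 ('h') with pos 5 ('h'): match
  Compare pos 3 ('b') with pos 4 ('b'): match
Result: palindrome

1


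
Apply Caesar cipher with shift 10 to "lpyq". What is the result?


Caesar cipher: shift "lpyq" by 10
  'l' (pos 11) + 10 = pos 21 = 'v'
  'p' (pos 15) + 10 = pos 25 = 'z'
  'y' (pos 24) + 10 = pos 8 = 'i'
  'q' (pos 16) + 10 = pos 0 = 'a'
Result: vzia

vzia


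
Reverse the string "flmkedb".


Input: flmkedb
Reading characters right to left:
  Position 6: 'b'
  Position 5: 'd'
  Position 4: 'e'
  Position 3: 'k'
  Position 2: 'm'
  Position 1: 'l'
  Position 0: 'f'
Reversed: bdekmlf

bdekmlf


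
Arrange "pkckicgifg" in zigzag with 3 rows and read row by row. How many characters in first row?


Zigzag "pkckicgifg" into 3 rows:
Placing characters:
  'p' => row 0
  'k' => row 1
  'c' => row 2
  'k' => row 1
  'i' => row 0
  'c' => row 1
  'g' => row 2
  'i' => row 1
  'f' => row 0
  'g' => row 1
Rows:
  Row 0: "pif"
  Row 1: "kkcig"
  Row 2: "cg"
First row length: 3

3


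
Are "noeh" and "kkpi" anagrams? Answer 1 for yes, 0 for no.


Strings: "noeh", "kkpi"
Sorted first:  ehno
Sorted second: ikkp
Differ at position 0: 'e' vs 'i' => not anagrams

0


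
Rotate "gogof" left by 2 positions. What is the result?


Input: "gogof", rotate left by 2
First 2 characters: "go"
Remaining characters: "gof"
Concatenate remaining + first: "gof" + "go" = "gofgo"

gofgo


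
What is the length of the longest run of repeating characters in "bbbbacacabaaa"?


Input: "bbbbacacabaaa"
Scanning for longest run:
  Position 1 ('b'): continues run of 'b', length=2
  Position 2 ('b'): continues run of 'b', length=3
  Position 3 ('b'): continues run of 'b', length=4
  Position 4 ('a'): new char, reset run to 1
  Position 5 ('c'): new char, reset run to 1
  Position 6 ('a'): new char, reset run to 1
  Position 7 ('c'): new char, reset run to 1
  Position 8 ('a'): new char, reset run to 1
  Position 9 ('b'): new char, reset run to 1
  Position 10 ('a'): new char, reset run to 1
  Position 11 ('a'): continues run of 'a', length=2
  Position 12 ('a'): continues run of 'a', length=3
Longest run: 'b' with length 4

4


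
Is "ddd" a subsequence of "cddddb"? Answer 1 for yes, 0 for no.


Check if "ddd" is a subsequence of "cddddb"
Greedy scan:
  Position 0 ('c'): no match needed
  Position 1 ('d'): matches sub[0] = 'd'
  Position 2 ('d'): matches sub[1] = 'd'
  Position 3 ('d'): matches sub[2] = 'd'
  Position 4 ('d'): no match needed
  Position 5 ('b'): no match needed
All 3 characters matched => is a subsequence

1


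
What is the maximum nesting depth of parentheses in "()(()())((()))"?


Input: "()(()())((()))"
Tracking depth:
  Position 0 '(': depth becomes 1
  Position 1 ')': depth becomes 0
  Position 2 '(': depth becomes 1
  Position 3 '(': depth becomes 2
  Position 4 ')': depth becomes 1
  Position 5 '(': depth becomes 2
  Position 6 ')': depth becomes 1
  Position 7 ')': depth becomes 0
  Position 8 '(': depth becomes 1
  Position 9 '(': depth becomes 2
  Position 10 '(': depth becomes 3
  Position 11 ')': depth becomes 2
  Position 12 ')': depth becomes 1
  Position 13 ')': depth becomes 0
Maximum depth reached: 3

3


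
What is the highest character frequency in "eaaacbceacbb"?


Input: eaaacbceacbb
Character counts:
  'a': 4
  'b': 3
  'c': 3
  'e': 2
Maximum frequency: 4

4


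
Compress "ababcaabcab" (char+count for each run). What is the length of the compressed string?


Input: ababcaabcab
Runs:
  'a' x 1 => "a1"
  'b' x 1 => "b1"
  'a' x 1 => "a1"
  'b' x 1 => "b1"
  'c' x 1 => "c1"
  'a' x 2 => "a2"
  'b' x 1 => "b1"
  'c' x 1 => "c1"
  'a' x 1 => "a1"
  'b' x 1 => "b1"
Compressed: "a1b1a1b1c1a2b1c1a1b1"
Compressed length: 20

20


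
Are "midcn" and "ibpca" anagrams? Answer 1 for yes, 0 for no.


Strings: "midcn", "ibpca"
Sorted first:  cdimn
Sorted second: abcip
Differ at position 0: 'c' vs 'a' => not anagrams

0


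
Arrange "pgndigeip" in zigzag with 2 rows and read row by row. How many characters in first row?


Zigzag "pgndigeip" into 2 rows:
Placing characters:
  'p' => row 0
  'g' => row 1
  'n' => row 0
  'd' => row 1
  'i' => row 0
  'g' => row 1
  'e' => row 0
  'i' => row 1
  'p' => row 0
Rows:
  Row 0: "pniep"
  Row 1: "gdgi"
First row length: 5

5


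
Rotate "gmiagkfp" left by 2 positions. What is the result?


Input: "gmiagkfp", rotate left by 2
First 2 characters: "gm"
Remaining characters: "iagkfp"
Concatenate remaining + first: "iagkfp" + "gm" = "iagkfpgm"

iagkfpgm


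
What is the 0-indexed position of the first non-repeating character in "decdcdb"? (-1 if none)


Input: decdcdb
Character frequencies:
  'b': 1
  'c': 2
  'd': 3
  'e': 1
Scanning left to right for freq == 1:
  Position 0 ('d'): freq=3, skip
  Position 1 ('e'): unique! => answer = 1

1


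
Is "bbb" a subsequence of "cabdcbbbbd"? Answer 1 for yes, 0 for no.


Check if "bbb" is a subsequence of "cabdcbbbbd"
Greedy scan:
  Position 0 ('c'): no match needed
  Position 1 ('a'): no match needed
  Position 2 ('b'): matches sub[0] = 'b'
  Position 3 ('d'): no match needed
  Position 4 ('c'): no match needed
  Position 5 ('b'): matches sub[1] = 'b'
  Position 6 ('b'): matches sub[2] = 'b'
  Position 7 ('b'): no match needed
  Position 8 ('b'): no match needed
  Position 9 ('d'): no match needed
All 3 characters matched => is a subsequence

1


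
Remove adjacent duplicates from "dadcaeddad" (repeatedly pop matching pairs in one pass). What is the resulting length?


Input: dadcaeddad
Stack-based adjacent duplicate removal:
  Read 'd': push. Stack: d
  Read 'a': push. Stack: da
  Read 'd': push. Stack: dad
  Read 'c': push. Stack: dadc
  Read 'a': push. Stack: dadca
  Read 'e': push. Stack: dadcae
  Read 'd': push. Stack: dadcaed
  Read 'd': matches stack top 'd' => pop. Stack: dadcae
  Read 'a': push. Stack: dadcaea
  Read 'd': push. Stack: dadcaead
Final stack: "dadcaead" (length 8)

8


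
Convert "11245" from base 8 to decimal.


Input: "11245" in base 8
Positional expansion:
  Digit '1' (value 1) x 8^4 = 4096
  Digit '1' (value 1) x 8^3 = 512
  Digit '2' (value 2) x 8^2 = 128
  Digit '4' (value 4) x 8^1 = 32
  Digit '5' (value 5) x 8^0 = 5
Sum = 4773

4773


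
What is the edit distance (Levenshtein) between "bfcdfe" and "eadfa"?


Computing edit distance: "bfcdfe" -> "eadfa"
DP table:
           e    a    d    f    a
      0    1    2    3    4    5
  b   1    1    2    3    4    5
  f   2    2    2    3    3    4
  c   3    3    3    3    4    4
  d   4    4    4    3    4    5
  f   5    5    5    4    3    4
  e   6    5    6    5    4    4
Edit distance = dp[6][5] = 4

4


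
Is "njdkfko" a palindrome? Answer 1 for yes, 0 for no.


Input: njdkfko
Reversed: okfkdjn
  Compare pos 0 ('n') with pos 6 ('o'): MISMATCH
  Compare pos 1 ('j') with pos 5 ('k'): MISMATCH
  Compare pos 2 ('d') with pos 4 ('f'): MISMATCH
Result: not a palindrome

0


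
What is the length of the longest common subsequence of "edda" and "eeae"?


LCS of "edda" and "eeae"
DP table:
           e    e    a    e
      0    0    0    0    0
  e   0    1    1    1    1
  d   0    1    1    1    1
  d   0    1    1    1    1
  a   0    1    1    2    2
LCS length = dp[4][4] = 2

2


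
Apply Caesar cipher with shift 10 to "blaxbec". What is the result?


Caesar cipher: shift "blaxbec" by 10
  'b' (pos 1) + 10 = pos 11 = 'l'
  'l' (pos 11) + 10 = pos 21 = 'v'
  'a' (pos 0) + 10 = pos 10 = 'k'
  'x' (pos 23) + 10 = pos 7 = 'h'
  'b' (pos 1) + 10 = pos 11 = 'l'
  'e' (pos 4) + 10 = pos 14 = 'o'
  'c' (pos 2) + 10 = pos 12 = 'm'
Result: lvkhlom

lvkhlom


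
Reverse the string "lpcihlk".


Input: lpcihlk
Reading characters right to left:
  Position 6: 'k'
  Position 5: 'l'
  Position 4: 'h'
  Position 3: 'i'
  Position 2: 'c'
  Position 1: 'p'
  Position 0: 'l'
Reversed: klhicpl

klhicpl


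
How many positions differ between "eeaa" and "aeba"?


Comparing "eeaa" and "aeba" position by position:
  Position 0: 'e' vs 'a' => DIFFER
  Position 1: 'e' vs 'e' => same
  Position 2: 'a' vs 'b' => DIFFER
  Position 3: 'a' vs 'a' => same
Positions that differ: 2

2


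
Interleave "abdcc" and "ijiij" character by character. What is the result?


Interleaving "abdcc" and "ijiij":
  Position 0: 'a' from first, 'i' from second => "ai"
  Position 1: 'b' from first, 'j' from second => "bj"
  Position 2: 'd' from first, 'i' from second => "di"
  Position 3: 'c' from first, 'i' from second => "ci"
  Position 4: 'c' from first, 'j' from second => "cj"
Result: aibjdicicj

aibjdicicj


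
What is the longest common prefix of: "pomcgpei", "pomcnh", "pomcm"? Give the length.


Words: pomcgpei, pomcnh, pomcm
  Position 0: all 'p' => match
  Position 1: all 'o' => match
  Position 2: all 'm' => match
  Position 3: all 'c' => match
  Position 4: ('g', 'n', 'm') => mismatch, stop
LCP = "pomc" (length 4)

4


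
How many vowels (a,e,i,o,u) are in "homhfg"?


Input: homhfg
Checking each character:
  'h' at position 0: consonant
  'o' at position 1: vowel (running total: 1)
  'm' at position 2: consonant
  'h' at position 3: consonant
  'f' at position 4: consonant
  'g' at position 5: consonant
Total vowels: 1

1


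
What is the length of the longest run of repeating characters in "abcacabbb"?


Input: "abcacabbb"
Scanning for longest run:
  Position 1 ('b'): new char, reset run to 1
  Position 2 ('c'): new char, reset run to 1
  Position 3 ('a'): new char, reset run to 1
  Position 4 ('c'): new char, reset run to 1
  Position 5 ('a'): new char, reset run to 1
  Position 6 ('b'): new char, reset run to 1
  Position 7 ('b'): continues run of 'b', length=2
  Position 8 ('b'): continues run of 'b', length=3
Longest run: 'b' with length 3

3


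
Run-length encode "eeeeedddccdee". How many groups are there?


Input: eeeeedddccdee
Scanning for consecutive runs:
  Group 1: 'e' x 5 (positions 0-4)
  Group 2: 'd' x 3 (positions 5-7)
  Group 3: 'c' x 2 (positions 8-9)
  Group 4: 'd' x 1 (positions 10-10)
  Group 5: 'e' x 2 (positions 11-12)
Total groups: 5

5


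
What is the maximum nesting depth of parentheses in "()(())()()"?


Input: "()(())()()"
Tracking depth:
  Position 0 '(': depth becomes 1
  Position 1 ')': depth becomes 0
  Position 2 '(': depth becomes 1
  Position 3 '(': depth becomes 2
  Position 4 ')': depth becomes 1
  Position 5 ')': depth becomes 0
  Position 6 '(': depth becomes 1
  Position 7 ')': depth becomes 0
  Position 8 '(': depth becomes 1
  Position 9 ')': depth becomes 0
Maximum depth reached: 2

2


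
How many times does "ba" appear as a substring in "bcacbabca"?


Searching for "ba" in "bcacbabca"
Scanning each position:
  Position 0: "bc" => no
  Position 1: "ca" => no
  Position 2: "ac" => no
  Position 3: "cb" => no
  Position 4: "ba" => MATCH
  Position 5: "ab" => no
  Position 6: "bc" => no
  Position 7: "ca" => no
Total occurrences: 1

1


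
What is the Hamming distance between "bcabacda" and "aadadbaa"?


Comparing "bcabacda" and "aadadbaa" position by position:
  Position 0: 'b' vs 'a' => differ
  Position 1: 'c' vs 'a' => differ
  Position 2: 'a' vs 'd' => differ
  Position 3: 'b' vs 'a' => differ
  Position 4: 'a' vs 'd' => differ
  Position 5: 'c' vs 'b' => differ
  Position 6: 'd' vs 'a' => differ
  Position 7: 'a' vs 'a' => same
Total differences (Hamming distance): 7

7


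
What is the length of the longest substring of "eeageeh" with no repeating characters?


Input: "eeageeh"
Sliding window (track last position of each char):
  Position 0 ('e'): window [0,0] length 1 -- new best
  Position 1 ('e'): repeat (last at 0), move window start to 1
  Position 1 ('e'): window [1,1] length 1
  Position 2 ('a'): window [1,2] length 2 -- new best
  Position 3 ('g'): window [1,3] length 3 -- new best
  Position 4 ('e'): repeat (last at 1), move window start to 2
  Position 4 ('e'): window [2,4] length 3
  Position 5 ('e'): repeat (last at 4), move window start to 5
  Position 5 ('e'): window [5,5] length 1
  Position 6 ('h'): window [5,6] length 2
Longest substring with no repeats: "eag" with length 3

3


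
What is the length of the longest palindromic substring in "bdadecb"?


Input: "bdadecb"
Checking substrings for palindromes:
  [1:4] "dad" (len 3) => palindrome
Longest palindromic substring: "dad" with length 3

3


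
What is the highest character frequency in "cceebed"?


Input: cceebed
Character counts:
  'b': 1
  'c': 2
  'd': 1
  'e': 3
Maximum frequency: 3

3


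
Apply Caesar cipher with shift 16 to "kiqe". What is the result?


Caesar cipher: shift "kiqe" by 16
  'k' (pos 10) + 16 = pos 0 = 'a'
  'i' (pos 8) + 16 = pos 24 = 'y'
  'q' (pos 16) + 16 = pos 6 = 'g'
  'e' (pos 4) + 16 = pos 20 = 'u'
Result: aygu

aygu


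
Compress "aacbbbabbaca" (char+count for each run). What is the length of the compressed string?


Input: aacbbbabbaca
Runs:
  'a' x 2 => "a2"
  'c' x 1 => "c1"
  'b' x 3 => "b3"
  'a' x 1 => "a1"
  'b' x 2 => "b2"
  'a' x 1 => "a1"
  'c' x 1 => "c1"
  'a' x 1 => "a1"
Compressed: "a2c1b3a1b2a1c1a1"
Compressed length: 16

16


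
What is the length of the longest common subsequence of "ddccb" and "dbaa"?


LCS of "ddccb" and "dbaa"
DP table:
           d    b    a    a
      0    0    0    0    0
  d   0    1    1    1    1
  d   0    1    1    1    1
  c   0    1    1    1    1
  c   0    1    1    1    1
  b   0    1    2    2    2
LCS length = dp[5][4] = 2

2


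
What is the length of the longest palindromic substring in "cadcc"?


Input: "cadcc"
Checking substrings for palindromes:
  [3:5] "cc" (len 2) => palindrome
Longest palindromic substring: "cc" with length 2

2


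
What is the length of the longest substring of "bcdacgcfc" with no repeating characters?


Input: "bcdacgcfc"
Sliding window (track last position of each char):
  Position 0 ('b'): window [0,0] length 1 -- new best
  Position 1 ('c'): window [0,1] length 2 -- new best
  Position 2 ('d'): window [0,2] length 3 -- new best
  Position 3 ('a'): window [0,3] length 4 -- new best
  Position 4 ('c'): repeat (last at 1), move window start to 2
  Position 4 ('c'): window [2,4] length 3
  Position 5 ('g'): window [2,5] length 4
  Position 6 ('c'): repeat (last at 4), move window start to 5
  Position 6 ('c'): window [5,6] length 2
  Position 7 ('f'): window [5,7] length 3
  Position 8 ('c'): repeat (last at 6), move window start to 7
  Position 8 ('c'): window [7,8] length 2
Longest substring with no repeats: "bcda" with length 4

4


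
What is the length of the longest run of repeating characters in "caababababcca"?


Input: "caababababcca"
Scanning for longest run:
  Position 1 ('a'): new char, reset run to 1
  Position 2 ('a'): continues run of 'a', length=2
  Position 3 ('b'): new char, reset run to 1
  Position 4 ('a'): new char, reset run to 1
  Position 5 ('b'): new char, reset run to 1
  Position 6 ('a'): new char, reset run to 1
  Position 7 ('b'): new char, reset run to 1
  Position 8 ('a'): new char, reset run to 1
  Position 9 ('b'): new char, reset run to 1
  Position 10 ('c'): new char, reset run to 1
  Position 11 ('c'): continues run of 'c', length=2
  Position 12 ('a'): new char, reset run to 1
Longest run: 'a' with length 2

2


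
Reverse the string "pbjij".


Input: pbjij
Reading characters right to left:
  Position 4: 'j'
  Position 3: 'i'
  Position 2: 'j'
  Position 1: 'b'
  Position 0: 'p'
Reversed: jijbp

jijbp
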